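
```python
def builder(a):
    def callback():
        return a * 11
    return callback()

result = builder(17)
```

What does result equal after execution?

Step 1: builder(17) binds parameter a = 17.
Step 2: callback() accesses a = 17 from enclosing scope.
Step 3: result = 17 * 11 = 187

The answer is 187.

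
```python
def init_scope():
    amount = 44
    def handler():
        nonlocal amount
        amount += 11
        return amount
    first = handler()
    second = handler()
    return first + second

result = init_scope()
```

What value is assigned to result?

Step 1: amount starts at 44.
Step 2: First call: amount = 44 + 11 = 55, returns 55.
Step 3: Second call: amount = 55 + 11 = 66, returns 66.
Step 4: result = 55 + 66 = 121

The answer is 121.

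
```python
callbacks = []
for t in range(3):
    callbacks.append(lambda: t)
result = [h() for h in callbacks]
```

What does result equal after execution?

Step 1: All 3 lambdas share the same variable t.
Step 2: After the loop, t = 2.
Step 3: Each call returns 2. result = [2, 2, 2]

The answer is [2, 2, 2].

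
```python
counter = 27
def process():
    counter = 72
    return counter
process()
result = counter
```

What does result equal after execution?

Step 1: Global counter = 27.
Step 2: process() creates local counter = 72 (shadow, not modification).
Step 3: After process() returns, global counter is unchanged. result = 27

The answer is 27.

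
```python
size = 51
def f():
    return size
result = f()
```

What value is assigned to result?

Step 1: size = 51 is defined in the global scope.
Step 2: f() looks up size. No local size exists, so Python checks the global scope via LEGB rule and finds size = 51.
Step 3: result = 51

The answer is 51.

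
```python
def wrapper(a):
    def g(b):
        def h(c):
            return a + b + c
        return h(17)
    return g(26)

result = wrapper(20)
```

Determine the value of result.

Step 1: a = 20, b = 26, c = 17 across three nested scopes.
Step 2: h() accesses all three via LEGB rule.
Step 3: result = 20 + 26 + 17 = 63

The answer is 63.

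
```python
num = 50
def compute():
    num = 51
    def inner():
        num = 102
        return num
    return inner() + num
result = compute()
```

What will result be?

Step 1: compute() has local num = 51. inner() has local num = 102.
Step 2: inner() returns its local num = 102.
Step 3: compute() returns 102 + its own num (51) = 153

The answer is 153.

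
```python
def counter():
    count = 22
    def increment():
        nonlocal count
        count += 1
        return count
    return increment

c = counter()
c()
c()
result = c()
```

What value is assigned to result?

Step 1: counter() creates closure with count = 22.
Step 2: Each c() call increments count via nonlocal. After 3 calls: 22 + 3 = 25.
Step 3: result = 25

The answer is 25.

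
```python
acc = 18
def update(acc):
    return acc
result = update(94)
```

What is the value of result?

Step 1: Global acc = 18.
Step 2: update(94) takes parameter acc = 94, which shadows the global.
Step 3: result = 94

The answer is 94.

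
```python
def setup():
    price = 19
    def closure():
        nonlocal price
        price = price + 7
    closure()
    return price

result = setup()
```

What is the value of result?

Step 1: setup() sets price = 19.
Step 2: closure() uses nonlocal to modify price in setup's scope: price = 19 + 7 = 26.
Step 3: setup() returns the modified price = 26

The answer is 26.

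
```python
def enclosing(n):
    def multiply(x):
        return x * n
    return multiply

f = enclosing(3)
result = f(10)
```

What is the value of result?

Step 1: enclosing(3) returns multiply closure with n = 3.
Step 2: f(10) computes 10 * 3 = 30.
Step 3: result = 30

The answer is 30.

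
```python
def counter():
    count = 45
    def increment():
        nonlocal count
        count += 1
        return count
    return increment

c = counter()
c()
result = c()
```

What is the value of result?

Step 1: counter() creates closure with count = 45.
Step 2: Each c() call increments count via nonlocal. After 2 calls: 45 + 2 = 47.
Step 3: result = 47

The answer is 47.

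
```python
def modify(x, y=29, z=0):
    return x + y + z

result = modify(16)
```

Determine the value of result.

Step 1: modify(16) uses defaults y = 29, z = 0.
Step 2: Returns 16 + 29 + 0 = 45.
Step 3: result = 45

The answer is 45.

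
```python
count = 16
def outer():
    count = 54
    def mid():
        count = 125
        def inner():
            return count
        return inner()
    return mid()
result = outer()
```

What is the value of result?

Step 1: Three levels of shadowing: global 16, outer 54, mid 125.
Step 2: inner() finds count = 125 in enclosing mid() scope.
Step 3: result = 125

The answer is 125.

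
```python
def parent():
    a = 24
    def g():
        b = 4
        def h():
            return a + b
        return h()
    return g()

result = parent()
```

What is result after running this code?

Step 1: parent() defines a = 24. g() defines b = 4.
Step 2: h() accesses both from enclosing scopes: a = 24, b = 4.
Step 3: result = 24 + 4 = 28

The answer is 28.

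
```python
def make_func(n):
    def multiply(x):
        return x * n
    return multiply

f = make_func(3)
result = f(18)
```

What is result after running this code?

Step 1: make_func(3) returns multiply closure with n = 3.
Step 2: f(18) computes 18 * 3 = 54.
Step 3: result = 54

The answer is 54.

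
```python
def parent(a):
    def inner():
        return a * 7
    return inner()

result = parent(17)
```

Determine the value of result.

Step 1: parent(17) binds parameter a = 17.
Step 2: inner() accesses a = 17 from enclosing scope.
Step 3: result = 17 * 7 = 119

The answer is 119.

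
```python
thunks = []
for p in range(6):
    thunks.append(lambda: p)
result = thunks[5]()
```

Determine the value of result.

Step 1: The loop creates 6 lambdas, all referencing the same variable p.
Step 2: After the loop, p = 5 (final value).
Step 3: thunks[5]() looks up p at call time and finds 5. This is the late binding gotcha. result = 5

The answer is 5.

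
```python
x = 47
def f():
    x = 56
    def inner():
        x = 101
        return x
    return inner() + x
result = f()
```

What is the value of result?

Step 1: f() has local x = 56. inner() has local x = 101.
Step 2: inner() returns its local x = 101.
Step 3: f() returns 101 + its own x (56) = 157

The answer is 157.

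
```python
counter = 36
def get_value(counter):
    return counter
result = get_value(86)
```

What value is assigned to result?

Step 1: Global counter = 36.
Step 2: get_value(86) takes parameter counter = 86, which shadows the global.
Step 3: result = 86

The answer is 86.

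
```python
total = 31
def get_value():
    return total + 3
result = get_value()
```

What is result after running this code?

Step 1: total = 31 is defined globally.
Step 2: get_value() looks up total from global scope = 31, then computes 31 + 3 = 34.
Step 3: result = 34

The answer is 34.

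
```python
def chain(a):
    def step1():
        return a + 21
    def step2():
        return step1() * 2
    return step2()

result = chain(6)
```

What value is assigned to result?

Step 1: chain(6) captures a = 6.
Step 2: step2() calls step1() which returns 6 + 21 = 27.
Step 3: step2() returns 27 * 2 = 54

The answer is 54.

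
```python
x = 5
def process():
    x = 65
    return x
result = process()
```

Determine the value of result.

Step 1: Global x = 5.
Step 2: process() creates local x = 65, shadowing the global.
Step 3: Returns local x = 65. result = 65

The answer is 65.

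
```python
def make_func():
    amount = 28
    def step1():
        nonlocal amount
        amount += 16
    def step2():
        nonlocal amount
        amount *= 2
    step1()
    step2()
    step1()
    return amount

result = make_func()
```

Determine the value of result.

Step 1: amount = 28.
Step 2: step1(): amount = 28 + 16 = 44.
Step 3: step2(): amount = 44 * 2 = 88.
Step 4: step1(): amount = 88 + 16 = 104. result = 104

The answer is 104.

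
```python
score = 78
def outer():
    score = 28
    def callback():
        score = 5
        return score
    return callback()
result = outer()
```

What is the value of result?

Step 1: Three scopes define score: global (78), outer (28), callback (5).
Step 2: callback() has its own local score = 5, which shadows both enclosing and global.
Step 3: result = 5 (local wins in LEGB)

The answer is 5.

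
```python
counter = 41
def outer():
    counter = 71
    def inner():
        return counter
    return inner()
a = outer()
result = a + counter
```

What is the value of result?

Step 1: outer() has local counter = 71. inner() reads from enclosing.
Step 2: outer() returns 71. Global counter = 41 unchanged.
Step 3: result = 71 + 41 = 112

The answer is 112.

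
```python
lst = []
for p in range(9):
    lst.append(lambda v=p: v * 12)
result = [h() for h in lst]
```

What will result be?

Step 1: Default arg v=p captures p at each iteration.
Step 2: lst[k] has v defaulting to k, returns k * 12.
Step 3: result = [0, 12, 24, 36, 48, 60, 72, 84, 96]

The answer is [0, 12, 24, 36, 48, 60, 72, 84, 96].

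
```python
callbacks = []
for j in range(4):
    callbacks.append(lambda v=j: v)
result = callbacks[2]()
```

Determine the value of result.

Step 1: Default argument v=j captures j's value at each iteration.
Step 2: callbacks[2] captured v = 2 when j was 2.
Step 3: result = 2

The answer is 2.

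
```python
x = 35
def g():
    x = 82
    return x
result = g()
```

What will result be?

Step 1: Global x = 35.
Step 2: g() creates local x = 82, shadowing the global.
Step 3: Returns local x = 82. result = 82

The answer is 82.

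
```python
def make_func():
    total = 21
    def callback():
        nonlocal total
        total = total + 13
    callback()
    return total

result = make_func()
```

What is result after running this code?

Step 1: make_func() sets total = 21.
Step 2: callback() uses nonlocal to modify total in make_func's scope: total = 21 + 13 = 34.
Step 3: make_func() returns the modified total = 34

The answer is 34.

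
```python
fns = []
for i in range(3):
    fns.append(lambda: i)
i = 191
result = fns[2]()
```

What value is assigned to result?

Step 1: Lambdas capture the variable i by reference, not by value.
Step 2: After the loop, i is reassigned to 191.
Step 3: fns[2]() looks up the current i = 191. result = 191

The answer is 191.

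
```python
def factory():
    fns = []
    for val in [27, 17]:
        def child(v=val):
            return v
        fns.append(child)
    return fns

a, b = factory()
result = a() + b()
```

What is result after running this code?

Step 1: Default argument v=val captures val at each iteration.
Step 2: a() returns 27 (captured at first iteration), b() returns 17 (captured at second).
Step 3: result = 27 + 17 = 44

The answer is 44.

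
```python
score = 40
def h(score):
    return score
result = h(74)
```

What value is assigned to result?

Step 1: Global score = 40.
Step 2: h(74) takes parameter score = 74, which shadows the global.
Step 3: result = 74

The answer is 74.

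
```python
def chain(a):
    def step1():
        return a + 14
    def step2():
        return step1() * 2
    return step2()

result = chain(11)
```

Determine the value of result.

Step 1: chain(11) captures a = 11.
Step 2: step2() calls step1() which returns 11 + 14 = 25.
Step 3: step2() returns 25 * 2 = 50

The answer is 50.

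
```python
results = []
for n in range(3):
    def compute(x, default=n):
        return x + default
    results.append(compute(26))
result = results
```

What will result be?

Step 1: Default argument default=n is evaluated at function definition time.
Step 2: Each iteration creates compute with default = current n value.
Step 3: compute(26) returns 26 + default. results = [26, 27, 28]

The answer is [26, 27, 28].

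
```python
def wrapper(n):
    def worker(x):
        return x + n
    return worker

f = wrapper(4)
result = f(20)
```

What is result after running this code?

Step 1: wrapper(4) creates a closure that captures n = 4.
Step 2: f(20) calls the closure with x = 20, returning 20 + 4 = 24.
Step 3: result = 24

The answer is 24.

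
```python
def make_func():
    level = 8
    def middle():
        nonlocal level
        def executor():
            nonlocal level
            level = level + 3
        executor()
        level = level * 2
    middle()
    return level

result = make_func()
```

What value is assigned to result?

Step 1: level = 8.
Step 2: executor() adds 3: level = 8 + 3 = 11.
Step 3: middle() doubles: level = 11 * 2 = 22.
Step 4: result = 22

The answer is 22.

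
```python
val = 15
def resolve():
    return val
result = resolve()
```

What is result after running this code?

Step 1: val = 15 is defined in the global scope.
Step 2: resolve() looks up val. No local val exists, so Python checks the global scope via LEGB rule and finds val = 15.
Step 3: result = 15

The answer is 15.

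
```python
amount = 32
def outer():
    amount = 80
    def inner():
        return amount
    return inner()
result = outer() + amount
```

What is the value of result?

Step 1: Global amount = 32. outer() shadows with amount = 80.
Step 2: inner() returns enclosing amount = 80. outer() = 80.
Step 3: result = 80 + global amount (32) = 112

The answer is 112.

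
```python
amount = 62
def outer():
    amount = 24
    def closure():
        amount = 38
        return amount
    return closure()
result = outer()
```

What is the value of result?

Step 1: Three scopes define amount: global (62), outer (24), closure (38).
Step 2: closure() has its own local amount = 38, which shadows both enclosing and global.
Step 3: result = 38 (local wins in LEGB)

The answer is 38.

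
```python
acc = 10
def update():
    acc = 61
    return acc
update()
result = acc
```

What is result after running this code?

Step 1: acc = 10 globally.
Step 2: update() creates a LOCAL acc = 61 (no global keyword!).
Step 3: The global acc is unchanged. result = 10

The answer is 10.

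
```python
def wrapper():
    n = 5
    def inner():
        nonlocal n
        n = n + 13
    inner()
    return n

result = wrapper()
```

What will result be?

Step 1: wrapper() sets n = 5.
Step 2: inner() uses nonlocal to modify n in wrapper's scope: n = 5 + 13 = 18.
Step 3: wrapper() returns the modified n = 18

The answer is 18.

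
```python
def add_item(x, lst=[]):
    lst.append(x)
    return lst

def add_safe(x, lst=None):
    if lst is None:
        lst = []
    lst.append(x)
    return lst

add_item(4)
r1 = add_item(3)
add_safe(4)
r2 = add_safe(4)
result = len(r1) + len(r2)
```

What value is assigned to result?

Step 1: add_item shares mutable default: after 2 calls, lst = [4, 3], len = 2.
Step 2: add_safe creates fresh list each time: r2 = [4], len = 1.
Step 3: result = 2 + 1 = 3

The answer is 3.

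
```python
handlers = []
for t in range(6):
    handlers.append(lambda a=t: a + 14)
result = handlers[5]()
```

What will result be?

Step 1: Default argument a=t captures t's value at definition time.
Step 2: handlers[5] was defined when t = 5, so a defaults to 5.
Step 3: result = 5 + 14 = 19 (default arg fixes the late binding issue)

The answer is 19.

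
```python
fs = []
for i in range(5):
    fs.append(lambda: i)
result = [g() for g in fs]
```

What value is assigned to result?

Step 1: All 5 lambdas share the same variable i.
Step 2: After the loop, i = 4.
Step 3: Each call returns 4. result = [4, 4, 4, 4, 4]

The answer is [4, 4, 4, 4, 4].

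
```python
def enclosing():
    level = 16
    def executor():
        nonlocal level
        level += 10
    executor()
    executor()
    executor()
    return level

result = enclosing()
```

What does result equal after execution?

Step 1: level starts at 16.
Step 2: executor() is called 3 times, each adding 10.
Step 3: level = 16 + 10 * 3 = 46

The answer is 46.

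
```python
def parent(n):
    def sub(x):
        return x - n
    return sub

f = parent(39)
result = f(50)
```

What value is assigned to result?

Step 1: parent(39) creates a closure capturing n = 39.
Step 2: f(50) computes 50 - 39 = 11.
Step 3: result = 11

The answer is 11.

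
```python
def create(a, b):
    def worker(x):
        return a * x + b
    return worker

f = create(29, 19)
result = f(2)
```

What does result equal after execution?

Step 1: create(29, 19) captures a = 29, b = 19.
Step 2: f(2) computes 29 * 2 + 19 = 77.
Step 3: result = 77

The answer is 77.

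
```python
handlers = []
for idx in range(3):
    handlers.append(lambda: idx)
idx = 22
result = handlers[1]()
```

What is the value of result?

Step 1: Lambdas capture the variable idx by reference, not by value.
Step 2: After the loop, idx is reassigned to 22.
Step 3: handlers[1]() looks up the current idx = 22. result = 22

The answer is 22.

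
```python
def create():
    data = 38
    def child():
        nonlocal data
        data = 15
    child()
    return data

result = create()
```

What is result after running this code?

Step 1: create() sets data = 38.
Step 2: child() uses nonlocal to reassign data = 15.
Step 3: result = 15

The answer is 15.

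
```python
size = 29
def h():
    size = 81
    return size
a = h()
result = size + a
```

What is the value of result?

Step 1: Global size = 29. h() returns local size = 81.
Step 2: a = 81. Global size still = 29.
Step 3: result = 29 + 81 = 110

The answer is 110.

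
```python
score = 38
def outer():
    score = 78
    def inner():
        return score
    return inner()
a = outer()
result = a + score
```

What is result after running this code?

Step 1: outer() has local score = 78. inner() reads from enclosing.
Step 2: outer() returns 78. Global score = 38 unchanged.
Step 3: result = 78 + 38 = 116

The answer is 116.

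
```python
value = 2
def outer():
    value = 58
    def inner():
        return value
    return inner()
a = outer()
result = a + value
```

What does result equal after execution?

Step 1: outer() has local value = 58. inner() reads from enclosing.
Step 2: outer() returns 58. Global value = 2 unchanged.
Step 3: result = 58 + 2 = 60

The answer is 60.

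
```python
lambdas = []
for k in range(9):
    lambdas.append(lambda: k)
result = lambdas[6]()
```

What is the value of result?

Step 1: The loop creates 9 lambdas, all referencing the same variable k.
Step 2: After the loop, k = 8 (final value).
Step 3: lambdas[6]() looks up k at call time and finds 8. This is the late binding gotcha. result = 8

The answer is 8.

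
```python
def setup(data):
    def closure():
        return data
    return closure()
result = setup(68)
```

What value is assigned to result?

Step 1: setup(68) binds parameter data = 68.
Step 2: closure() looks up data in enclosing scope and finds the parameter data = 68.
Step 3: result = 68

The answer is 68.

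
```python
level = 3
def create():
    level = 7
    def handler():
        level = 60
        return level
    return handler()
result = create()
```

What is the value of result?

Step 1: Three scopes define level: global (3), create (7), handler (60).
Step 2: handler() has its own local level = 60, which shadows both enclosing and global.
Step 3: result = 60 (local wins in LEGB)

The answer is 60.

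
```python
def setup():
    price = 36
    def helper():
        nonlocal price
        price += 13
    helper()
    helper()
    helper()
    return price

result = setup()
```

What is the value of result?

Step 1: price starts at 36.
Step 2: helper() is called 3 times, each adding 13.
Step 3: price = 36 + 13 * 3 = 75

The answer is 75.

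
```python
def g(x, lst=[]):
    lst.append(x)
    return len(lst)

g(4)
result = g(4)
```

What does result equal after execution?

Step 1: Mutable default list persists between calls.
Step 2: First call: lst = [4], len = 1. Second call: lst = [4, 4], len = 2.
Step 3: result = 2

The answer is 2.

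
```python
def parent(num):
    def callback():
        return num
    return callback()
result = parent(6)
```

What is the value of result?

Step 1: parent(6) binds parameter num = 6.
Step 2: callback() looks up num in enclosing scope and finds the parameter num = 6.
Step 3: result = 6

The answer is 6.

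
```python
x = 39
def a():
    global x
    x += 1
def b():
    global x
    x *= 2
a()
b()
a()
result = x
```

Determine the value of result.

Step 1: x = 39.
Step 2: a(): x = 39 + 1 = 40.
Step 3: b(): x = 40 * 2 = 80.
Step 4: a(): x = 80 + 1 = 81

The answer is 81.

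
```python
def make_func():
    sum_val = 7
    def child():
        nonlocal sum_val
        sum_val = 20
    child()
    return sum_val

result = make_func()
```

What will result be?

Step 1: make_func() sets sum_val = 7.
Step 2: child() uses nonlocal to reassign sum_val = 20.
Step 3: result = 20

The answer is 20.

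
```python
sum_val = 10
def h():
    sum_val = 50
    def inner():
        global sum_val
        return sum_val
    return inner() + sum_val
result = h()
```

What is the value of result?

Step 1: Global sum_val = 10. h() shadows with local sum_val = 50.
Step 2: inner() uses global keyword, so inner() returns global sum_val = 10.
Step 3: h() returns 10 + 50 = 60

The answer is 60.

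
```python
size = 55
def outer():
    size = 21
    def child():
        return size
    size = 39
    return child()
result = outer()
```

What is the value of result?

Step 1: outer() sets size = 21, then later size = 39.
Step 2: child() is called after size is reassigned to 39. Closures capture variables by reference, not by value.
Step 3: result = 39

The answer is 39.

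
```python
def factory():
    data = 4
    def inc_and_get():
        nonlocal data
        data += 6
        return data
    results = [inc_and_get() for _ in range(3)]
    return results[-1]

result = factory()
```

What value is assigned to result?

Step 1: data = 4.
Step 2: Three calls to inc_and_get(), each adding 6.
Step 3: Last value = 4 + 6 * 3 = 22

The answer is 22.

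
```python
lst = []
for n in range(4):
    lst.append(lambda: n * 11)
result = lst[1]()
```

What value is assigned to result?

Step 1: All lambdas reference the same variable n (late binding).
Step 2: After the loop, n = 3. Every lambda returns n * 11.
Step 3: lst[1]() = 3 * 11 = 33

The answer is 33.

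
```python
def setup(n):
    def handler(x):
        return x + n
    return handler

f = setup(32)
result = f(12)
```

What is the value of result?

Step 1: setup(32) creates a closure that captures n = 32.
Step 2: f(12) calls the closure with x = 12, returning 12 + 32 = 44.
Step 3: result = 44

The answer is 44.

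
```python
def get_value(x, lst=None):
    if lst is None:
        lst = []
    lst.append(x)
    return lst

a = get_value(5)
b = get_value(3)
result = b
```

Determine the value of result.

Step 1: None default with guard creates a NEW list each call.
Step 2: a = [5] (fresh list). b = [3] (another fresh list).
Step 3: result = [3] (this is the fix for mutable default)

The answer is [3].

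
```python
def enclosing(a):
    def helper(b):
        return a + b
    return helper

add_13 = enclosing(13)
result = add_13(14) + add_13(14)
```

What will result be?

Step 1: add_13 captures a = 13.
Step 2: add_13(14) = 13 + 14 = 27, called twice.
Step 3: result = 27 + 27 = 54

The answer is 54.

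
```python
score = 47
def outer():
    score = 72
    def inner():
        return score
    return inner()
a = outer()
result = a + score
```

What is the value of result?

Step 1: outer() has local score = 72. inner() reads from enclosing.
Step 2: outer() returns 72. Global score = 47 unchanged.
Step 3: result = 72 + 47 = 119

The answer is 119.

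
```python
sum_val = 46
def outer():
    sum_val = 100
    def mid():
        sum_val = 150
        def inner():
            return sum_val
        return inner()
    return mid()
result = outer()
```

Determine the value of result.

Step 1: Three levels of shadowing: global 46, outer 100, mid 150.
Step 2: inner() finds sum_val = 150 in enclosing mid() scope.
Step 3: result = 150

The answer is 150.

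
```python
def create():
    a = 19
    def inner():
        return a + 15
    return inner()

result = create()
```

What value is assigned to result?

Step 1: create() defines a = 19.
Step 2: inner() reads a = 19 from enclosing scope, returns 19 + 15 = 34.
Step 3: result = 34

The answer is 34.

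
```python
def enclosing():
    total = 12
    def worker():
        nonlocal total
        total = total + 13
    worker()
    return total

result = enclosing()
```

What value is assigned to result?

Step 1: enclosing() sets total = 12.
Step 2: worker() uses nonlocal to modify total in enclosing's scope: total = 12 + 13 = 25.
Step 3: enclosing() returns the modified total = 25

The answer is 25.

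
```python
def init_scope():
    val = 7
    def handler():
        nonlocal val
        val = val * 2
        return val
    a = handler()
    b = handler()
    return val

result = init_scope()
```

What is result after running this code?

Step 1: val starts at 7.
Step 2: First handler(): val = 7 * 2 = 14.
Step 3: Second handler(): val = 14 * 2 = 28.
Step 4: result = 28

The answer is 28.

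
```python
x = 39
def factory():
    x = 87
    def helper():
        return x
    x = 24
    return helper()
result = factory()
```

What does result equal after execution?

Step 1: factory() sets x = 87, then later x = 24.
Step 2: helper() is called after x is reassigned to 24. Closures capture variables by reference, not by value.
Step 3: result = 24

The answer is 24.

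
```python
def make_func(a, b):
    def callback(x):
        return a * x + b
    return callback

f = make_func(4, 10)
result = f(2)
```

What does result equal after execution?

Step 1: make_func(4, 10) captures a = 4, b = 10.
Step 2: f(2) computes 4 * 2 + 10 = 18.
Step 3: result = 18

The answer is 18.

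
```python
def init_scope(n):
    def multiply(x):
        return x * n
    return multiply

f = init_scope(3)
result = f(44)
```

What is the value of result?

Step 1: init_scope(3) returns multiply closure with n = 3.
Step 2: f(44) computes 44 * 3 = 132.
Step 3: result = 132

The answer is 132.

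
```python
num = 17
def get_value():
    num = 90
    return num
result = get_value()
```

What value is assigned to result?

Step 1: Global num = 17.
Step 2: get_value() creates local num = 90, shadowing the global.
Step 3: Returns local num = 90. result = 90

The answer is 90.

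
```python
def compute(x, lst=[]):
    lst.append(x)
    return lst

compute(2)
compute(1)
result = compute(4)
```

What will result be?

Step 1: Mutable default argument gotcha! The list [] is created once.
Step 2: Each call appends to the SAME list: [2], [2, 1], [2, 1, 4].
Step 3: result = [2, 1, 4]

The answer is [2, 1, 4].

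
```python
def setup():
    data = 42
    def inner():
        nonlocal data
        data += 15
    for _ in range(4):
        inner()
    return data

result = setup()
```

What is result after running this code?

Step 1: data = 42.
Step 2: inner() is called 4 times in a loop, each adding 15 via nonlocal.
Step 3: data = 42 + 15 * 4 = 102

The answer is 102.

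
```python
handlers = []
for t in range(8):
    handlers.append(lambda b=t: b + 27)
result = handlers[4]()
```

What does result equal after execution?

Step 1: Default argument b=t captures t's value at definition time.
Step 2: handlers[4] was defined when t = 4, so b defaults to 4.
Step 3: result = 4 + 27 = 31 (default arg fixes the late binding issue)

The answer is 31.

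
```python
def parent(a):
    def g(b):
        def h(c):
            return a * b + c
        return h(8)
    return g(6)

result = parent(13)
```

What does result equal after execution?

Step 1: a = 13, b = 6, c = 8.
Step 2: h() computes a * b + c = 13 * 6 + 8 = 86.
Step 3: result = 86

The answer is 86.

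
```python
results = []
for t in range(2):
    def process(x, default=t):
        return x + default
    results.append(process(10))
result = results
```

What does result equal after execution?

Step 1: Default argument default=t is evaluated at function definition time.
Step 2: Each iteration creates process with default = current t value.
Step 3: process(10) returns 10 + default. results = [10, 11]

The answer is [10, 11].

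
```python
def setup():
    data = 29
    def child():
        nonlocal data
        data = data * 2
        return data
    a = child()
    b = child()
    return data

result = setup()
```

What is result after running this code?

Step 1: data starts at 29.
Step 2: First child(): data = 29 * 2 = 58.
Step 3: Second child(): data = 58 * 2 = 116.
Step 4: result = 116

The answer is 116.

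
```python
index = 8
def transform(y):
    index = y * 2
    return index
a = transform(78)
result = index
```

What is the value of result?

Step 1: Global index = 8.
Step 2: transform(78) creates local index = 78 * 2 = 156.
Step 3: Global index unchanged because no global keyword. result = 8

The answer is 8.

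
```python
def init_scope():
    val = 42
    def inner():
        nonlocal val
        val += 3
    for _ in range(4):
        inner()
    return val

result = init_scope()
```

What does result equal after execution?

Step 1: val = 42.
Step 2: inner() is called 4 times in a loop, each adding 3 via nonlocal.
Step 3: val = 42 + 3 * 4 = 54

The answer is 54.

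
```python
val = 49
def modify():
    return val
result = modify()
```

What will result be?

Step 1: val = 49 is defined in the global scope.
Step 2: modify() looks up val. No local val exists, so Python checks the global scope via LEGB rule and finds val = 49.
Step 3: result = 49

The answer is 49.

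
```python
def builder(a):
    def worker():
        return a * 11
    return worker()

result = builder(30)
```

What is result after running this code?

Step 1: builder(30) binds parameter a = 30.
Step 2: worker() accesses a = 30 from enclosing scope.
Step 3: result = 30 * 11 = 330

The answer is 330.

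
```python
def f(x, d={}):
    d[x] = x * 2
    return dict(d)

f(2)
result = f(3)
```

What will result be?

Step 1: Mutable default dict is shared across calls.
Step 2: First call adds 2: 4. Second call adds 3: 6.
Step 3: result = {2: 4, 3: 6}

The answer is {2: 4, 3: 6}.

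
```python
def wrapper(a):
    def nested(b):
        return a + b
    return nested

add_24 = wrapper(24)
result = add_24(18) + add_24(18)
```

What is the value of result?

Step 1: add_24 captures a = 24.
Step 2: add_24(18) = 24 + 18 = 42, called twice.
Step 3: result = 42 + 42 = 84

The answer is 84.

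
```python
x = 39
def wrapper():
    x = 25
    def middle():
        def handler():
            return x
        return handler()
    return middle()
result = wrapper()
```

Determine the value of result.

Step 1: wrapper() defines x = 25. middle() and handler() have no local x.
Step 2: handler() checks local (none), enclosing middle() (none), enclosing wrapper() and finds x = 25.
Step 3: result = 25

The answer is 25.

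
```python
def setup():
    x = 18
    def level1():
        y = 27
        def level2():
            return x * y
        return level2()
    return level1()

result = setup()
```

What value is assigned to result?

Step 1: x = 18 in setup. y = 27 in level1.
Step 2: level2() reads x = 18 and y = 27 from enclosing scopes.
Step 3: result = 18 * 27 = 486

The answer is 486.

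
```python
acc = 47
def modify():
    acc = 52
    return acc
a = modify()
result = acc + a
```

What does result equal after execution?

Step 1: Global acc = 47. modify() returns local acc = 52.
Step 2: a = 52. Global acc still = 47.
Step 3: result = 47 + 52 = 99

The answer is 99.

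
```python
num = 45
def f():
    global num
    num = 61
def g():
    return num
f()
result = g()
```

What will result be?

Step 1: num = 45.
Step 2: f() sets global num = 61.
Step 3: g() reads global num = 61. result = 61

The answer is 61.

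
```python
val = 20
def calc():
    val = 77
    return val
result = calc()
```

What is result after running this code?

Step 1: Global val = 20.
Step 2: calc() creates local val = 77, shadowing the global.
Step 3: Returns local val = 77. result = 77

The answer is 77.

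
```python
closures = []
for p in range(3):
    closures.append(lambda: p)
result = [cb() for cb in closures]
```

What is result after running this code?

Step 1: All 3 lambdas share the same variable p.
Step 2: After the loop, p = 2.
Step 3: Each call returns 2. result = [2, 2, 2]

The answer is [2, 2, 2].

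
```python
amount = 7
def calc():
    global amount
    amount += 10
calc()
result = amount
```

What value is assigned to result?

Step 1: amount = 7 globally.
Step 2: calc() modifies global amount: amount += 10 = 17.
Step 3: result = 17

The answer is 17.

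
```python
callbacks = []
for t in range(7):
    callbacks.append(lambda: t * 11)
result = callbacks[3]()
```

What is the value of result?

Step 1: All lambdas reference the same variable t (late binding).
Step 2: After the loop, t = 6. Every lambda returns t * 11.
Step 3: callbacks[3]() = 6 * 11 = 66

The answer is 66.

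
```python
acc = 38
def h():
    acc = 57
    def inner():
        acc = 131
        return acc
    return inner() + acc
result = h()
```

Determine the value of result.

Step 1: h() has local acc = 57. inner() has local acc = 131.
Step 2: inner() returns its local acc = 131.
Step 3: h() returns 131 + its own acc (57) = 188

The answer is 188.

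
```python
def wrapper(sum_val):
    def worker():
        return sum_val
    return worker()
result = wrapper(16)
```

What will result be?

Step 1: wrapper(16) binds parameter sum_val = 16.
Step 2: worker() looks up sum_val in enclosing scope and finds the parameter sum_val = 16.
Step 3: result = 16

The answer is 16.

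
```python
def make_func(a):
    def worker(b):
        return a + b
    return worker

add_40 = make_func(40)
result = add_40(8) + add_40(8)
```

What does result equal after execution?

Step 1: add_40 captures a = 40.
Step 2: add_40(8) = 40 + 8 = 48, called twice.
Step 3: result = 48 + 48 = 96

The answer is 96.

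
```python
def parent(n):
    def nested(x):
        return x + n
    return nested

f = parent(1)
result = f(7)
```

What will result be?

Step 1: parent(1) creates a closure that captures n = 1.
Step 2: f(7) calls the closure with x = 7, returning 7 + 1 = 8.
Step 3: result = 8

The answer is 8.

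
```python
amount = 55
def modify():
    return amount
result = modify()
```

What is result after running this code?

Step 1: amount = 55 is defined in the global scope.
Step 2: modify() looks up amount. No local amount exists, so Python checks the global scope via LEGB rule and finds amount = 55.
Step 3: result = 55

The answer is 55.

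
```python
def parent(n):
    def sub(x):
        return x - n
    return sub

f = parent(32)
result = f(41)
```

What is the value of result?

Step 1: parent(32) creates a closure capturing n = 32.
Step 2: f(41) computes 41 - 32 = 9.
Step 3: result = 9

The answer is 9.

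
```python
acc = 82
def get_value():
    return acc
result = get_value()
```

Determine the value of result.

Step 1: acc = 82 is defined in the global scope.
Step 2: get_value() looks up acc. No local acc exists, so Python checks the global scope via LEGB rule and finds acc = 82.
Step 3: result = 82

The answer is 82.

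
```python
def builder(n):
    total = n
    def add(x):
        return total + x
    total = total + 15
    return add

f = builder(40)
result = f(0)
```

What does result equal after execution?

Step 1: builder(40) sets total = 40, then total = 40 + 15 = 55.
Step 2: Closures capture by reference, so add sees total = 55.
Step 3: f(0) returns 55 + 0 = 55

The answer is 55.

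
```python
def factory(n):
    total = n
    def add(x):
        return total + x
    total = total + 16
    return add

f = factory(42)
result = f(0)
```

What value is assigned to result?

Step 1: factory(42) sets total = 42, then total = 42 + 16 = 58.
Step 2: Closures capture by reference, so add sees total = 58.
Step 3: f(0) returns 58 + 0 = 58

The answer is 58.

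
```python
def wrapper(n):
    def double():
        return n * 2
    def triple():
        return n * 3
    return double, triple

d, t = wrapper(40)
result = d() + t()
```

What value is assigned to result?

Step 1: Both closures capture the same n = 40.
Step 2: d() = 40 * 2 = 80, t() = 40 * 3 = 120.
Step 3: result = 80 + 120 = 200

The answer is 200.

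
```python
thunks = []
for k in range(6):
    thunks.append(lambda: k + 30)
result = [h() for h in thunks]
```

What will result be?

Step 1: All lambdas capture k by reference. After the loop, k = 5.
Step 2: Each call returns 5 + 30 = 35.
Step 3: result = [35, 35, 35, 35, 35, 35]

The answer is [35, 35, 35, 35, 35, 35].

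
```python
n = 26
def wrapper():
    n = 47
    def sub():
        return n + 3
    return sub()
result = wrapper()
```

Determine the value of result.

Step 1: wrapper() shadows global n with n = 47.
Step 2: sub() finds n = 47 in enclosing scope, computes 47 + 3 = 50.
Step 3: result = 50

The answer is 50.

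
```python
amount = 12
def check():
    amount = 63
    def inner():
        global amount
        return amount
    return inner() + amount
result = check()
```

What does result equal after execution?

Step 1: Global amount = 12. check() shadows with local amount = 63.
Step 2: inner() uses global keyword, so inner() returns global amount = 12.
Step 3: check() returns 12 + 63 = 75

The answer is 75.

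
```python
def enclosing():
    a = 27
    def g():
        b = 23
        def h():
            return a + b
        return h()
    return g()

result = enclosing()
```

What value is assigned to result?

Step 1: enclosing() defines a = 27. g() defines b = 23.
Step 2: h() accesses both from enclosing scopes: a = 27, b = 23.
Step 3: result = 27 + 23 = 50

The answer is 50.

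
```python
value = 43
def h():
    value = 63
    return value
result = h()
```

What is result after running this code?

Step 1: Global value = 43.
Step 2: h() creates local value = 63, shadowing the global.
Step 3: Returns local value = 63. result = 63

The answer is 63.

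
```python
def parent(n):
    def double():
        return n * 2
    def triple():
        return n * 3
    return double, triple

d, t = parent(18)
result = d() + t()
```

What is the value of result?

Step 1: Both closures capture the same n = 18.
Step 2: d() = 18 * 2 = 36, t() = 18 * 3 = 54.
Step 3: result = 36 + 54 = 90

The answer is 90.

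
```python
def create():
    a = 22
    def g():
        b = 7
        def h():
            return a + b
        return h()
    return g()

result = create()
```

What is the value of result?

Step 1: create() defines a = 22. g() defines b = 7.
Step 2: h() accesses both from enclosing scopes: a = 22, b = 7.
Step 3: result = 22 + 7 = 29

The answer is 29.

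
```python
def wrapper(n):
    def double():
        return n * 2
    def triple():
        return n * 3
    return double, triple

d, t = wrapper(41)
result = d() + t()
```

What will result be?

Step 1: Both closures capture the same n = 41.
Step 2: d() = 41 * 2 = 82, t() = 41 * 3 = 123.
Step 3: result = 82 + 123 = 205

The answer is 205.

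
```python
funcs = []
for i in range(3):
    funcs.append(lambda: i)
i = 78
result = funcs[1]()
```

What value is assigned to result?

Step 1: Lambdas capture the variable i by reference, not by value.
Step 2: After the loop, i is reassigned to 78.
Step 3: funcs[1]() looks up the current i = 78. result = 78

The answer is 78.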